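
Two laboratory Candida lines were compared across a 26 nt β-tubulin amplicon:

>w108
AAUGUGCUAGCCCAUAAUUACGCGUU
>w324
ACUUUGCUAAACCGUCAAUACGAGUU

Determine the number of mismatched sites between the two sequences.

The sequences differ at positions 2 (A/C), 4 (G/U), 10 (G/A), 11 (C/A), 14 (A/G), 16 (A/C), 18 (U/A), 23 (C/A).
That gives 8 mismatches out of 26 aligned sites, so the Hamming distance is 8.

8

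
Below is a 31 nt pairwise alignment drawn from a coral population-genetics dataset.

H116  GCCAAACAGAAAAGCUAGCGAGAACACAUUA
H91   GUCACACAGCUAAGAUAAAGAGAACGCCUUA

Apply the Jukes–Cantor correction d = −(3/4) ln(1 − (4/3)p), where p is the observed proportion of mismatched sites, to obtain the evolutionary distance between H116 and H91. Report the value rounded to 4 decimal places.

Mismatches occur at site 2 (C/U), site 5 (A/C), site 10 (A/C), site 11 (A/U), site 15 (C/A), site 18 (G/A), site 19 (C/A), site 26 (A/G), site 28 (A/C).
p = 9/31 = 0.290323.
d = −0.75 · ln(1 − (4/3)·0.290323) = −0.75 · ln(0.612903) = −0.75 · (-0.489549) = 0.3672.

0.3672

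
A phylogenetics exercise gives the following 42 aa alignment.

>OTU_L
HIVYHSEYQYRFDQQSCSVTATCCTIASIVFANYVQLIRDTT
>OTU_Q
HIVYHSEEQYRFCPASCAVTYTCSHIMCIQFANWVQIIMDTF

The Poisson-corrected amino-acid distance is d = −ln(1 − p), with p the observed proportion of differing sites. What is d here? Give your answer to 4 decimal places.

0.4418

Differing sites — 8:Y/E; 13:D/C; 14:Q/P; 15:Q/A; 18:S/A; 21:A/Y; 24:C/S; 25:T/H; 27:A/M; 28:S/C; 30:V/Q; 34:Y/W; 37:L/I; 39:R/M; 42:T/F.
p = 15/42 = 0.357143.
d = −ln(1 − 0.357143) = −ln(0.642857) = 0.4418.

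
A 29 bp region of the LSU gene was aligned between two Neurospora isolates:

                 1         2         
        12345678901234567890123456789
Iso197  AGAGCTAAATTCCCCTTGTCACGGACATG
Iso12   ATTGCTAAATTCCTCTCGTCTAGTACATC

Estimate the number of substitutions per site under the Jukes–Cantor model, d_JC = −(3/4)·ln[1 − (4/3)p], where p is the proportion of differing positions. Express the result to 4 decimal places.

Mismatches occur at site 2 (G→T), site 3 (A→T), site 14 (C→T), site 17 (T→C), site 21 (A→T), site 22 (C→A), site 24 (G→T), site 29 (G→C).
p = 8/29 = 0.275862.
d = −0.75 · ln(1 − (4/3)·0.275862) = −0.75 · ln(0.632184) = −0.75 · (-0.458575) = 0.3439.

0.3439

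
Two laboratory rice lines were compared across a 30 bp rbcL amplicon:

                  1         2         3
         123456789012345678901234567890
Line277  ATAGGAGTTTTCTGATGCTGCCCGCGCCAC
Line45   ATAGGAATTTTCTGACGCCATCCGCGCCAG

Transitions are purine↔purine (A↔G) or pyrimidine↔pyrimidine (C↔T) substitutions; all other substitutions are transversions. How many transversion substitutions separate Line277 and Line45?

Mismatches occur at site 7 (G↔A, transition), site 16 (T↔C, transition), site 19 (T↔C, transition), site 20 (G↔A, transition), site 21 (C↔T, transition), site 30 (C↔G, transversion).
Of the 6 differences, 5 transitions and 1 transversion, so the answer is 1.

1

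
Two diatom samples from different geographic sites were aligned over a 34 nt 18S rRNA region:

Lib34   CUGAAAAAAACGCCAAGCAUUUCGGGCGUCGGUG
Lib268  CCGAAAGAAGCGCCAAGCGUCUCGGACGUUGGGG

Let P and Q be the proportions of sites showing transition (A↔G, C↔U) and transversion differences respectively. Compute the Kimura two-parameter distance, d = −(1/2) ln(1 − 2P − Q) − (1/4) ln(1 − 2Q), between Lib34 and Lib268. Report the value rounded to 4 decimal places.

0.3061

Mismatches occur at site 2 (U/C, transition), site 7 (A/G, transition), site 10 (A/G, transition), site 19 (A/G, transition), site 21 (U/C, transition), site 26 (G/A, transition), site 30 (C/U, transition), site 33 (U/G, transversion).
Of the 8 differences, 7 transitions and 1 transversion over 34 sites: P = 7/34 = 0.205882, Q = 1/34 = 0.029412.
d = −0.5·ln(0.558824) − 0.25·ln(0.941176) = −0.5·(-0.581921) − 0.25·(-0.060625) = 0.3061.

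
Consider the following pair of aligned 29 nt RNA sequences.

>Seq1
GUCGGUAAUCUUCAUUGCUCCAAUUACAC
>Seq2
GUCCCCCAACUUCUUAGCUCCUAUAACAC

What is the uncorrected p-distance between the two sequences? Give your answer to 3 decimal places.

The sequences differ at positions 4 (G/C), 5 (G/C), 6 (U/C), 7 (A/C), 9 (U/A), 14 (A/U), 16 (U/A), 22 (A/U), 25 (U/A).
There are 9 differences over 29 sites, so p = 9/29 = 0.310.

0.310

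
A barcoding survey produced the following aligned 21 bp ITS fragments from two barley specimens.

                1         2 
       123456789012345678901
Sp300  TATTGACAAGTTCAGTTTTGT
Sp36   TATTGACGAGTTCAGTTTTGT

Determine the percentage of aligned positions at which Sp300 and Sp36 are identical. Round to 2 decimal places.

The sequences differ at position 8 (A/G).
20 of the 21 sites match, so the percent identity is 20/21 × 100 = 95.24%.

95.24%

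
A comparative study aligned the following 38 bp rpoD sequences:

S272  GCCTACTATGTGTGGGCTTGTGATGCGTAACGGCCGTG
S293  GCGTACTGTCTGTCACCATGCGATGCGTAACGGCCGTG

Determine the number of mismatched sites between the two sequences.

Mismatches occur at site 3 (C↔G), site 8 (A↔G), site 10 (G↔C), site 14 (G↔C), site 15 (G↔A), site 16 (G↔C), site 18 (T↔A), site 21 (T↔C).
That gives 8 mismatches out of 38 aligned sites, so the Hamming distance is 8.

8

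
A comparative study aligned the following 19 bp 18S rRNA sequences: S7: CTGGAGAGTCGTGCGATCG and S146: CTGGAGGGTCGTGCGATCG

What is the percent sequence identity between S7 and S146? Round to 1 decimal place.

94.7%

Differing sites — 7:A/G.
18 of the 19 sites match, so the percent identity is 18/19 × 100 = 94.7%.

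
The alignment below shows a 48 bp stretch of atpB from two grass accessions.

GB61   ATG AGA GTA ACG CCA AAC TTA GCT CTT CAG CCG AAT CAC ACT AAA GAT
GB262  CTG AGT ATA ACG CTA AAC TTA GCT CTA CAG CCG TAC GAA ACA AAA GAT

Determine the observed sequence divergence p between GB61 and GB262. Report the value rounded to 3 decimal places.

The sequences differ at positions 1 (A/C), 6 (A/T), 7 (G/A), 14 (C/T), 27 (T/A), 34 (A/T), 36 (T/C), 37 (C/G), 39 (C/A), 42 (T/A).
There are 10 differences over 48 sites, so p = 10/48 = 0.208.

0.208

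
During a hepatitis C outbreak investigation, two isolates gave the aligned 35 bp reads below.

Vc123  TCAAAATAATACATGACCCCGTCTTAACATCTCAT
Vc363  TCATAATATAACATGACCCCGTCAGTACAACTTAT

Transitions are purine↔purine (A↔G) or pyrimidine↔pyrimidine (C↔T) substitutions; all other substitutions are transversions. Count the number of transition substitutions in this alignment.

Differing sites — 4:A/T (Tv); 9:A/T (Tv); 10:T/A (Tv); 24:T/A (Tv); 25:T/G (Tv); 26:A/T (Tv); 30:T/A (Tv); 33:C/T (Ti).
Of the 8 differences, 1 transition and 7 transversions, so the answer is 1.

1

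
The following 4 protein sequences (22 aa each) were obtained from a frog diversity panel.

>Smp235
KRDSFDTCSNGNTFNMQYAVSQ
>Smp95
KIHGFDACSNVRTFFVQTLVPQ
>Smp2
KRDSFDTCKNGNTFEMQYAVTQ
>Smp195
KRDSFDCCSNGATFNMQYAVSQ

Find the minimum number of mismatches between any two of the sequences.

Pairwise Hamming distances:
  Smp235 vs Smp95: 11
  Smp235 vs Smp2: 3
  Smp235 vs Smp195: 2
  Smp95 vs Smp2: 12
  Smp95 vs Smp195: 11
  Smp2 vs Smp195: 5
The smallest is 2, between Smp235 and Smp195.

2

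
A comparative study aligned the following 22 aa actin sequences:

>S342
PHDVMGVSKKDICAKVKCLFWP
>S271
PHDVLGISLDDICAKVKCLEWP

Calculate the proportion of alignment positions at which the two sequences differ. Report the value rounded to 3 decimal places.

0.227

Mismatches occur at site 5 (M↔L), site 7 (V↔I), site 9 (K↔L), site 10 (K↔D), site 20 (F↔E).
There are 5 differences over 22 sites, so p = 5/22 = 0.227.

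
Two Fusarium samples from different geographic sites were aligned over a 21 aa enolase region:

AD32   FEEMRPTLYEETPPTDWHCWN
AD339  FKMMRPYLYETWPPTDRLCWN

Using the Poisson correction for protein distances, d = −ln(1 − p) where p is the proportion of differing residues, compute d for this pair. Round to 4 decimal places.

Differing sites — 2:E/K; 3:E/M; 7:T/Y; 11:E/T; 12:T/W; 17:W/R; 18:H/L.
p = 7/21 = 0.333333.
d = −ln(1 − 0.333333) = −ln(0.666667) = 0.4055.

0.4055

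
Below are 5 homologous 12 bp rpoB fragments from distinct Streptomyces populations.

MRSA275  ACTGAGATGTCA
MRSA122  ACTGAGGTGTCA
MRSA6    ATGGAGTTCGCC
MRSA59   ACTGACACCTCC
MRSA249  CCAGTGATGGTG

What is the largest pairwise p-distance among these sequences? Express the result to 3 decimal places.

Pairwise Hamming distances:
  MRSA275 vs MRSA122: 1
  MRSA275 vs MRSA6: 6
  MRSA275 vs MRSA59: 4
  MRSA275 vs MRSA249: 6
  MRSA122 vs MRSA6: 6
  MRSA122 vs MRSA59: 5
  MRSA122 vs MRSA249: 7
  MRSA6 vs MRSA59: 6
  MRSA6 vs MRSA249: 8
  MRSA59 vs MRSA249: 9
The largest is 9 mismatches, between MRSA59 and MRSA249; p = 9/12 = 0.750.

0.750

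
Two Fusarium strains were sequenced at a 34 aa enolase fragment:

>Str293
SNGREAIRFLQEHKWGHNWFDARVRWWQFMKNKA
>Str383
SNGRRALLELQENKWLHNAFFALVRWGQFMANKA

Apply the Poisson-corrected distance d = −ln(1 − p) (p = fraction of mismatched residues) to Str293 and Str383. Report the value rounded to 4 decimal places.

Mismatches occur at site 5 (E/R), site 7 (I/L), site 8 (R/L), site 9 (F/E), site 13 (H/N), site 16 (G/L), site 19 (W/A), site 21 (D/F), site 23 (R/L), site 27 (W/G), site 31 (K/A).
p = 11/34 = 0.323529.
d = −ln(1 − 0.323529) = −ln(0.676471) = 0.3909.

0.3909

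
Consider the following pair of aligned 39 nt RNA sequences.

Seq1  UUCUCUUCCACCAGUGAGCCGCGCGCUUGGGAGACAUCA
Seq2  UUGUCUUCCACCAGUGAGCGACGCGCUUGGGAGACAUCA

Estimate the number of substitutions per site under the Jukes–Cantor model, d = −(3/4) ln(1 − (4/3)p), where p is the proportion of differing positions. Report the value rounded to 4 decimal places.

0.0812

Mismatches occur at site 3 (C→G), site 20 (C→G), site 21 (G→A).
p = 3/39 = 0.076923.
d = −0.75 · ln(1 − (4/3)·0.076923) = −0.75 · ln(0.897436) = −0.75 · (-0.108213) = 0.0812.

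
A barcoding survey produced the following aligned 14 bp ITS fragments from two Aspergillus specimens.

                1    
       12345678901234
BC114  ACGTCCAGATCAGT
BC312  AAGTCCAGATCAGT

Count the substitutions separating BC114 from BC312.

1

A single mismatch occurs at site 2 (C→A).
That gives 1 mismatch out of 14 aligned sites, so the Hamming distance is 1.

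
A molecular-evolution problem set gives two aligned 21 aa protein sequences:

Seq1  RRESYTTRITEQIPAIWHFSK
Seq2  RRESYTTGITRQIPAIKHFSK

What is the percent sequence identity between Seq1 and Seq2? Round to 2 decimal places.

The sequences differ at positions 8 (R/G), 11 (E/R), 17 (W/K).
18 of the 21 sites match, so the percent identity is 18/21 × 100 = 85.71%.

85.71%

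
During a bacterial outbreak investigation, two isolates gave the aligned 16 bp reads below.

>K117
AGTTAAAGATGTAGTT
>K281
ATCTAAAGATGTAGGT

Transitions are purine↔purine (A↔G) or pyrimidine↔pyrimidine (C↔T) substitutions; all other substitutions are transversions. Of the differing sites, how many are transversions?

2

Differing sites — 2:G/T (Tv); 3:T/C (Ti); 15:T/G (Tv).
Of the 3 differences, 1 transition and 2 transversions, so the answer is 2.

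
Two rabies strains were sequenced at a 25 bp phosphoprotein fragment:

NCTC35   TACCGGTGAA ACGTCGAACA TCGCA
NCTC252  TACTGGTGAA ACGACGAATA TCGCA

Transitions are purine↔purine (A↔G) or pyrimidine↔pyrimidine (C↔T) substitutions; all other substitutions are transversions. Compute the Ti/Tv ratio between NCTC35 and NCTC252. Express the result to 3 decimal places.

The sequences differ at positions 4 (C/T, transition), 14 (T/A, transversion), 19 (C/T, transition).
Of the 3 differences, 2 transitions and 1 transversion, so Ti/Tv = 2/1 = 2.000.

2.000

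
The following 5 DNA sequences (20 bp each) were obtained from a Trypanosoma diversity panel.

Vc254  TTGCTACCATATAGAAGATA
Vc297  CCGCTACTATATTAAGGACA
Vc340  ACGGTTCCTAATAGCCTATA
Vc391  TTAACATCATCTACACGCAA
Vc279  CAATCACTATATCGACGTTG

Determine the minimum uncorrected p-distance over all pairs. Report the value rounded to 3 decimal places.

0.350

Pairwise Hamming distances:
  Vc254 vs Vc297: 7
  Vc254 vs Vc340: 9
  Vc254 vs Vc391: 9
  Vc254 vs Vc279: 10
  Vc297 vs Vc340: 12
  Vc297 vs Vc391: 13
  Vc297 vs Vc279: 10
  Vc340 vs Vc391: 15
  Vc340 vs Vc279: 14
  Vc391 vs Vc279: 11
The smallest is 7 mismatches, between Vc254 and Vc297; p = 7/20 = 0.350.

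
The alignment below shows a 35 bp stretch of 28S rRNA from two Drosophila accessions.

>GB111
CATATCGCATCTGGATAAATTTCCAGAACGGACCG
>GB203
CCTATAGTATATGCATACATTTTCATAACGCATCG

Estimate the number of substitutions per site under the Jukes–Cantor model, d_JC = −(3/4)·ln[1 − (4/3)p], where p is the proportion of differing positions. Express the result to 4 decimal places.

0.3597

Differing sites — 2:A/C; 6:C/A; 8:C/T; 11:C/A; 14:G/C; 18:A/C; 23:C/T; 26:G/T; 31:G/C; 33:C/T.
p = 10/35 = 0.285714.
d = −0.75 · ln(1 − (4/3)·0.285714) = −0.75 · ln(0.619048) = −0.75 · (-0.479572) = 0.3597.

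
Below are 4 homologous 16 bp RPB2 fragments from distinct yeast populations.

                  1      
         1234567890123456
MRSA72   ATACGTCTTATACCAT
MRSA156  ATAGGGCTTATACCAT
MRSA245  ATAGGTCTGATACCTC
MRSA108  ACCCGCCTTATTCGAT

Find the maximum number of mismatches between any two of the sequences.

Pairwise Hamming distances:
  MRSA72 vs MRSA156: 2
  MRSA72 vs MRSA245: 4
  MRSA72 vs MRSA108: 5
  MRSA156 vs MRSA245: 4
  MRSA156 vs MRSA108: 6
  MRSA245 vs MRSA108: 9
The largest is 9, between MRSA245 and MRSA108.

9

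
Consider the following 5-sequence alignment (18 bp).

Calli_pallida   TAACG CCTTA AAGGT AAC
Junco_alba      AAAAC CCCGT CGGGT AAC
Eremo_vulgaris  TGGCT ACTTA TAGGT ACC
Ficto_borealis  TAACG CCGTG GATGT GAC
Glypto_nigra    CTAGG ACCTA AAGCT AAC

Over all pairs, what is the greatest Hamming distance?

12

Pairwise Hamming distances:
  Calli_pallida vs Junco_alba: 8
  Calli_pallida vs Eremo_vulgaris: 6
  Calli_pallida vs Ficto_borealis: 5
  Calli_pallida vs Glypto_nigra: 6
  Junco_alba vs Eremo_vulgaris: 12
  Junco_alba vs Ficto_borealis: 10
  Junco_alba vs Glypto_nigra: 10
  Eremo_vulgaris vs Ficto_borealis: 10
  Eremo_vulgaris vs Glypto_nigra: 9
  Ficto_borealis vs Glypto_nigra: 10
The largest is 12, between Junco_alba and Eremo_vulgaris.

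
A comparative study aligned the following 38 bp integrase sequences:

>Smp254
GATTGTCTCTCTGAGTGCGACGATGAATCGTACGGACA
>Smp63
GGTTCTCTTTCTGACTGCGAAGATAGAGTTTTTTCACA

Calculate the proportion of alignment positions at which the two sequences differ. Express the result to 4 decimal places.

0.3684

The sequences differ at positions 2 (A/G), 5 (G/C), 9 (C/T), 15 (G/C), 21 (C/A), 25 (G/A), 26 (A/G), 28 (T/G), 29 (C/T), 30 (G/T), 32 (A/T), 33 (C/T), 34 (G/T), 35 (G/C).
There are 14 differences over 38 sites, so p = 14/38 = 0.3684.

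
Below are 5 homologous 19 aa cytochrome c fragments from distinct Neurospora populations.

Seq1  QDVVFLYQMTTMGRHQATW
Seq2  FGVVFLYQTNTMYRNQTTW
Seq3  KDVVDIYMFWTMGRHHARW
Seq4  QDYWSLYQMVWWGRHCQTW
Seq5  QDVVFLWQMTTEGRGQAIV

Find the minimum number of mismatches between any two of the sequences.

5

Pairwise Hamming distances:
  Seq1 vs Seq2: 7
  Seq1 vs Seq3: 8
  Seq1 vs Seq4: 8
  Seq1 vs Seq5: 5
  Seq2 vs Seq3: 12
  Seq2 vs Seq4: 13
  Seq2 vs Seq5: 11
  Seq3 vs Seq4: 13
  Seq3 vs Seq5: 12
  Seq4 vs Seq5: 12
The smallest is 5, between Seq1 and Seq5.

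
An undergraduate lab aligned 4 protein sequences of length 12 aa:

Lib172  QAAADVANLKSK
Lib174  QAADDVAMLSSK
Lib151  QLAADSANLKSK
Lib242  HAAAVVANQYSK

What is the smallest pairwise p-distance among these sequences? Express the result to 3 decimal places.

0.167

Pairwise Hamming distances:
  Lib172 vs Lib174: 3
  Lib172 vs Lib151: 2
  Lib172 vs Lib242: 4
  Lib174 vs Lib151: 5
  Lib174 vs Lib242: 6
  Lib151 vs Lib242: 6
The smallest is 2 mismatches, between Lib172 and Lib151; p = 2/12 = 0.167.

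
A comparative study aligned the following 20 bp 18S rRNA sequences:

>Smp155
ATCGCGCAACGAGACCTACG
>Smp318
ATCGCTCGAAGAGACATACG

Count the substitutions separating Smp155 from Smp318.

4

Differing sites — 6:G/T; 8:A/G; 10:C/A; 16:C/A.
That gives 4 mismatches out of 20 aligned sites, so the Hamming distance is 4.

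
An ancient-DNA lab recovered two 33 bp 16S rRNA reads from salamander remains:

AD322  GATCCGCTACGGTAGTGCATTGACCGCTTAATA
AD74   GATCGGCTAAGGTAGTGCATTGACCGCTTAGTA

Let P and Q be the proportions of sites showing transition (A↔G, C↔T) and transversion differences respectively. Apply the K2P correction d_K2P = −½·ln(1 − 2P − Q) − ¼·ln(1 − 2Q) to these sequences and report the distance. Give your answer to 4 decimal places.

0.0969

Differing sites — 5:C/G (Tv); 10:C/A (Tv); 31:A/G (Ti).
Of the 3 differences, 1 transition and 2 transversions over 33 sites: P = 1/33 = 0.030303, Q = 2/33 = 0.060606.
d = −0.5·ln(0.878788) − 0.25·ln(0.878788) = −0.5·(-0.129212) − 0.25·(-0.129212) = 0.0969.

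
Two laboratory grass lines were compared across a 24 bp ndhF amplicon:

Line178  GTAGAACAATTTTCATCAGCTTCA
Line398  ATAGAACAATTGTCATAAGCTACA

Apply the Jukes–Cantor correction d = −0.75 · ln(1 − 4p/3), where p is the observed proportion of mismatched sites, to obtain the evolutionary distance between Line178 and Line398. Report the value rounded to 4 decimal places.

0.1885

Differing sites — 1:G/A; 12:T/G; 17:C/A; 22:T/A.
p = 4/24 = 0.166667.
d = −0.75 · ln(1 − (4/3)·0.166667) = −0.75 · ln(0.777777) = −0.75 · (-0.251315) = 0.1885.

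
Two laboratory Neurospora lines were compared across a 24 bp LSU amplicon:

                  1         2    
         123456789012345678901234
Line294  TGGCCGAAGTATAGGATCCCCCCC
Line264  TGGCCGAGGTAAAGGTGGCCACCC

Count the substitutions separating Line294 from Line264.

The sequences differ at positions 8 (A/G), 12 (T/A), 16 (A/T), 17 (T/G), 18 (C/G), 21 (C/A).
That gives 6 mismatches out of 24 aligned sites, so the Hamming distance is 6.

6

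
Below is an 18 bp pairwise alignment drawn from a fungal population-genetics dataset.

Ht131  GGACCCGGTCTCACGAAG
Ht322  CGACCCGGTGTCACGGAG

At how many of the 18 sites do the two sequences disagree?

The sequences differ at positions 1 (G/C), 10 (C/G), 16 (A/G).
That gives 3 mismatches out of 18 aligned sites, so the Hamming distance is 3.

3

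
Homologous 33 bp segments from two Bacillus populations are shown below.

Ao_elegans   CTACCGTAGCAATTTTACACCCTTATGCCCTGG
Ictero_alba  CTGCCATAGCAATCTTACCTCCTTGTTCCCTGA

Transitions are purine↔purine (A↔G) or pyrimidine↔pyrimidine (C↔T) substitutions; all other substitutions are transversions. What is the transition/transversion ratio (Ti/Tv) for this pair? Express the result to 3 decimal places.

3.000

The sequences differ at positions 3 (A/G, transition), 6 (G/A, transition), 14 (T/C, transition), 19 (A/C, transversion), 20 (C/T, transition), 25 (A/G, transition), 27 (G/T, transversion), 33 (G/A, transition).
Of the 8 differences, 6 transitions and 2 transversions, so Ti/Tv = 6/2 = 3.000.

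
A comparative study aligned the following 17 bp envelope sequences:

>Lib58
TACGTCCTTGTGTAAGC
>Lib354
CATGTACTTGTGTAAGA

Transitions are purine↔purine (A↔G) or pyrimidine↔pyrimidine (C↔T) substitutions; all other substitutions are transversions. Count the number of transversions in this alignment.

2

Differing sites — 1:T/C (Ti); 3:C/T (Ti); 6:C/A (Tv); 17:C/A (Tv).
Of the 4 differences, 2 transitions and 2 transversions, so the answer is 2.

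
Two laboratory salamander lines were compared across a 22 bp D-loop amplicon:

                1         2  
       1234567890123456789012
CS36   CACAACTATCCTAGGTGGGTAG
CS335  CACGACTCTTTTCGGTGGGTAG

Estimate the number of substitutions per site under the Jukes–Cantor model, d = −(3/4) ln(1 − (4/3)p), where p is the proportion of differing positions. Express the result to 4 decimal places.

0.2708

Differing sites — 4:A/G; 8:A/C; 10:C/T; 11:C/T; 13:A/C.
p = 5/22 = 0.227273.
d = −0.75 · ln(1 − (4/3)·0.227273) = −0.75 · ln(0.696969) = −0.75 · (-0.361014) = 0.2708.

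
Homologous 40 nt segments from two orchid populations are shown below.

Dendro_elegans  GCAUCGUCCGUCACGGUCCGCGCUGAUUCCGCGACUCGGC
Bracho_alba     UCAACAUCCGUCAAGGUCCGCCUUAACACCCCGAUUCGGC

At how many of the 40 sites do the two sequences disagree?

Mismatches occur at site 1 (G→U), site 4 (U→A), site 6 (G→A), site 14 (C→A), site 22 (G→C), site 23 (C→U), site 25 (G→A), site 27 (U→C), site 28 (U→A), site 31 (G→C), site 35 (C→U).
That gives 11 mismatches out of 40 aligned sites, so the Hamming distance is 11.

11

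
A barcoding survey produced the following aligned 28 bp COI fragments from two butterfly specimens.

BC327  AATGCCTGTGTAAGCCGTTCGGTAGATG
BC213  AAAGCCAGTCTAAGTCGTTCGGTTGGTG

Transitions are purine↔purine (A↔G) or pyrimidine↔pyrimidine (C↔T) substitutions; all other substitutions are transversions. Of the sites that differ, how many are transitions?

2

Differing sites — 3:T/A (Tv); 7:T/A (Tv); 10:G/C (Tv); 15:C/T (Ti); 24:A/T (Tv); 26:A/G (Ti).
Of the 6 differences, 2 transitions and 4 transversions, so the answer is 2.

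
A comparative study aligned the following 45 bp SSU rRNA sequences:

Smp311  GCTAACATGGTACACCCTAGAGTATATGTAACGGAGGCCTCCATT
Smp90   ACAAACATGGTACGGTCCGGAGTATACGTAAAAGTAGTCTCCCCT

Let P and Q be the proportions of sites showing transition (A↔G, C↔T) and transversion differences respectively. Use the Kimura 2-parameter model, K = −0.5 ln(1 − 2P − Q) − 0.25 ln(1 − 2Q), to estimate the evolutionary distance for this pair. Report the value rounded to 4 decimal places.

0.4683

Mismatches occur at site 1 (G→A, transition), site 3 (T→A, transversion), site 14 (A→G, transition), site 15 (C→G, transversion), site 16 (C→T, transition), site 18 (T→C, transition), site 19 (A→G, transition), site 27 (T→C, transition), site 32 (C→A, transversion), site 33 (G→A, transition), site 35 (A→T, transversion), site 36 (G→A, transition), site 38 (C→T, transition), site 43 (A→C, transversion), site 44 (T→C, transition).
Of the 15 differences, 10 transitions and 5 transversions over 45 sites: P = 10/45 = 0.222222, Q = 5/45 = 0.111111.
d = −0.5·ln(0.444445) − 0.25·ln(0.777778) = −0.5·(-0.810929) − 0.25·(-0.251314) = 0.4683.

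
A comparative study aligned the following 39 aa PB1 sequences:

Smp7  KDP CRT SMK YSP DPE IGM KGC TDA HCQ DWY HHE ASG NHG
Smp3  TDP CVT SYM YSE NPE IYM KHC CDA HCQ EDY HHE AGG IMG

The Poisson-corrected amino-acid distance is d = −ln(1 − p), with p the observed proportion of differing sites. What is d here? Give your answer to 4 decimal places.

Differing sites — 1:K/T; 5:R/V; 8:M/Y; 9:K/M; 12:P/E; 13:D/N; 17:G/Y; 20:G/H; 22:T/C; 28:D/E; 29:W/D; 35:S/G; 37:N/I; 38:H/M.
p = 14/39 = 0.358974.
d = −ln(1 − 0.358974) = −ln(0.641026) = 0.4447.

0.4447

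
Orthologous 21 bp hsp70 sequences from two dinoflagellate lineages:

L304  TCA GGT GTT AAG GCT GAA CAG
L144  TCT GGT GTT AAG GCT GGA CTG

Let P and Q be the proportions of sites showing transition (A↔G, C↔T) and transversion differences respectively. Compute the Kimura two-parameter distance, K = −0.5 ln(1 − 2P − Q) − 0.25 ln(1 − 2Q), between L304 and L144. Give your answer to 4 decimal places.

Mismatches occur at site 3 (A/T, transversion), site 17 (A/G, transition), site 20 (A/T, transversion).
Of the 3 differences, 1 transition and 2 transversions over 21 sites: P = 1/21 = 0.047619, Q = 2/21 = 0.095238.
d = −0.5·ln(0.809524) − 0.25·ln(0.809524) = −0.5·(-0.211309) − 0.25·(-0.211309) = 0.1585.

0.1585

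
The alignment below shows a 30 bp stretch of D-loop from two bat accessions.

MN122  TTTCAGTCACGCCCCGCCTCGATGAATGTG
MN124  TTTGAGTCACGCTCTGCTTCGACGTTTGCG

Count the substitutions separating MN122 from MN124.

Mismatches occur at site 4 (C↔G), site 13 (C↔T), site 15 (C↔T), site 18 (C↔T), site 23 (T↔C), site 25 (A↔T), site 26 (A↔T), site 29 (T↔C).
That gives 8 mismatches out of 30 aligned sites, so the Hamming distance is 8.

8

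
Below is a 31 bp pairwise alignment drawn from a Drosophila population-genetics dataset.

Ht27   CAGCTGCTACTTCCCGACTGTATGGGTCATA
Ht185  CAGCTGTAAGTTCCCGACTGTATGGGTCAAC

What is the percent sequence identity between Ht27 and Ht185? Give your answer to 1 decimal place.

Differing sites — 7:C/T; 8:T/A; 10:C/G; 30:T/A; 31:A/C.
26 of the 31 sites match, so the percent identity is 26/31 × 100 = 83.9%.

83.9%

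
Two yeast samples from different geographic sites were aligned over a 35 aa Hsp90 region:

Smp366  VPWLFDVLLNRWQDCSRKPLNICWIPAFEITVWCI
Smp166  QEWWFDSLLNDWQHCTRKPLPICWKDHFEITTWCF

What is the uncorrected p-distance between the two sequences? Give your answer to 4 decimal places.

0.3714

The sequences differ at positions 1 (V/Q), 2 (P/E), 4 (L/W), 7 (V/S), 11 (R/D), 14 (D/H), 16 (S/T), 21 (N/P), 25 (I/K), 26 (P/D), 27 (A/H), 32 (V/T), 35 (I/F).
There are 13 differences over 35 sites, so p = 13/35 = 0.3714.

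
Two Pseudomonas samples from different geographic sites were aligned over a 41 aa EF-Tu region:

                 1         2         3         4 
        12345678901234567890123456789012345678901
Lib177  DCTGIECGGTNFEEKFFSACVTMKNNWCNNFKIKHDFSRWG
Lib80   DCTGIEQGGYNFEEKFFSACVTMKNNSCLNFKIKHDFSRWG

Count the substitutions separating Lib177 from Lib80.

The sequences differ at positions 7 (C/Q), 10 (T/Y), 27 (W/S), 29 (N/L).
That gives 4 mismatches out of 41 aligned sites, so the Hamming distance is 4.

4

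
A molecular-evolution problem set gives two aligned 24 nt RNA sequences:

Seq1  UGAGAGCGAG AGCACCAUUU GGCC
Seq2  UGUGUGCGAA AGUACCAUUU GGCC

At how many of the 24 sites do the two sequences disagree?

4

The sequences differ at positions 3 (A/U), 5 (A/U), 10 (G/A), 13 (C/U).
That gives 4 mismatches out of 24 aligned sites, so the Hamming distance is 4.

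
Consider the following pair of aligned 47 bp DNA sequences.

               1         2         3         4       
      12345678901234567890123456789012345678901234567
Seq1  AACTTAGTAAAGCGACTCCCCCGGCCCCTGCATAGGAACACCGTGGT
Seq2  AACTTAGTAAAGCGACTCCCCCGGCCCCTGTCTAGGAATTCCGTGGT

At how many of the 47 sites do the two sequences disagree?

Differing sites — 31:C/T; 32:A/C; 39:C/T; 40:A/T.
That gives 4 mismatches out of 47 aligned sites, so the Hamming distance is 4.

4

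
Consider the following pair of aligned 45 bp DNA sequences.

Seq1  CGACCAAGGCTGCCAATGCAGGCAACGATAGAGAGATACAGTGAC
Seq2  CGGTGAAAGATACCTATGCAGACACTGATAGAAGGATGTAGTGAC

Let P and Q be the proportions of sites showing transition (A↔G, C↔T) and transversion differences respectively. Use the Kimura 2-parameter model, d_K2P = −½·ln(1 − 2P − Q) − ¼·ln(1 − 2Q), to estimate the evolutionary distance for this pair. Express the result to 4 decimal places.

Mismatches occur at site 3 (A→G, transition), site 4 (C→T, transition), site 5 (C→G, transversion), site 8 (G→A, transition), site 10 (C→A, transversion), site 12 (G→A, transition), site 15 (A→T, transversion), site 22 (G→A, transition), site 25 (A→C, transversion), site 26 (C→T, transition), site 33 (G→A, transition), site 34 (A→G, transition), site 38 (A→G, transition), site 39 (C→T, transition).
Of the 14 differences, 10 transitions and 4 transversions over 45 sites: P = 10/45 = 0.222222, Q = 4/45 = 0.088889.
d = −0.5·ln(0.466667) − 0.25·ln(0.822222) = −0.5·(-0.762139) − 0.25·(-0.195745) = 0.4300.

0.4300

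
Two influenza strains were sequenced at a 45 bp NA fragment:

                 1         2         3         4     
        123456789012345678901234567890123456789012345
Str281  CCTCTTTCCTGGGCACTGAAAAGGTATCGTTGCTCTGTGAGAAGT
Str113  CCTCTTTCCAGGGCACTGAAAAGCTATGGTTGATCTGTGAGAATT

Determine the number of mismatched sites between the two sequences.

5

The sequences differ at positions 10 (T/A), 24 (G/C), 28 (C/G), 33 (C/A), 44 (G/T).
That gives 5 mismatches out of 45 aligned sites, so the Hamming distance is 5.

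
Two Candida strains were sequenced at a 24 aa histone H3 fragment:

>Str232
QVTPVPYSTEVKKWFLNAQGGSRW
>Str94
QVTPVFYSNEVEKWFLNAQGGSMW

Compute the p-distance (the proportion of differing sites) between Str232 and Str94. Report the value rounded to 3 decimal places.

0.167

The sequences differ at positions 6 (P/F), 9 (T/N), 12 (K/E), 23 (R/M).
There are 4 differences over 24 sites, so p = 4/24 = 0.167.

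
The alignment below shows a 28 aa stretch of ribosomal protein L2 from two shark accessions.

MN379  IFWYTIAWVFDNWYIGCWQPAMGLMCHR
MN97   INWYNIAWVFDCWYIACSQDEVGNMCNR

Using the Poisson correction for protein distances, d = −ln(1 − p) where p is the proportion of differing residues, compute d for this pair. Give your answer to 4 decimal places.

0.4418

The sequences differ at positions 2 (F/N), 5 (T/N), 12 (N/C), 16 (G/A), 18 (W/S), 20 (P/D), 21 (A/E), 22 (M/V), 24 (L/N), 27 (H/N).
p = 10/28 = 0.357143.
d = −ln(1 − 0.357143) = −ln(0.642857) = 0.4418.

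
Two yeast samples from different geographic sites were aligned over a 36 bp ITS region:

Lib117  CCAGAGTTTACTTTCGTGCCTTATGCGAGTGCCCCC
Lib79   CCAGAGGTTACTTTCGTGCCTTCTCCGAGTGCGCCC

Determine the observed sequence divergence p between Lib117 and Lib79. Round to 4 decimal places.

0.1111

Differing sites — 7:T/G; 23:A/C; 25:G/C; 33:C/G.
There are 4 differences over 36 sites, so p = 4/36 = 0.1111.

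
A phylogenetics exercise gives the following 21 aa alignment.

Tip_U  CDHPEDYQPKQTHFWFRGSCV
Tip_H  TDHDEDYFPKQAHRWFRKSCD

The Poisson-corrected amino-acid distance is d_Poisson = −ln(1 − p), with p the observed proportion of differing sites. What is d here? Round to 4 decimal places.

The sequences differ at positions 1 (C/T), 4 (P/D), 8 (Q/F), 12 (T/A), 14 (F/R), 18 (G/K), 21 (V/D).
p = 7/21 = 0.333333.
d = −ln(1 − 0.333333) = −ln(0.666667) = 0.4055.

0.4055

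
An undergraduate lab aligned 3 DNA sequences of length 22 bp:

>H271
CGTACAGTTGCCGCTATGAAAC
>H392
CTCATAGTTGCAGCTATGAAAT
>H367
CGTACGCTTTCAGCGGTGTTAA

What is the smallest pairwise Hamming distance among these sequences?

Pairwise Hamming distances:
  H271 vs H392: 5
  H271 vs H367: 9
  H392 vs H367: 11
The smallest is 5, between H271 and H392.

5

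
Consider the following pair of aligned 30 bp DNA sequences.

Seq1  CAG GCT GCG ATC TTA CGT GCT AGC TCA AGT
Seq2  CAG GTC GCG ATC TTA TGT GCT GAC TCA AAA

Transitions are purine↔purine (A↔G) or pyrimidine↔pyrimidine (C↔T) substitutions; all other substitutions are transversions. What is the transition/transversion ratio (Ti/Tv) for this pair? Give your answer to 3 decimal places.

The sequences differ at positions 5 (C/T, transition), 6 (T/C, transition), 16 (C/T, transition), 22 (A/G, transition), 23 (G/A, transition), 29 (G/A, transition), 30 (T/A, transversion).
Of the 7 differences, 6 transitions and 1 transversion, so Ti/Tv = 6/1 = 6.000.

6.000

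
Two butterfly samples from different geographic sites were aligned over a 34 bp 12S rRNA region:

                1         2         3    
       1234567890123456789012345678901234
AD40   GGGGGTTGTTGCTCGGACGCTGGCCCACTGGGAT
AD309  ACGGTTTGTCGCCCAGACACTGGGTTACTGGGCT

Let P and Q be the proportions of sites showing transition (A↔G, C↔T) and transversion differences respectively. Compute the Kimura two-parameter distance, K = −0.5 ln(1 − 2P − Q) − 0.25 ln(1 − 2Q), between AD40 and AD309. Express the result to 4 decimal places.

Mismatches occur at site 1 (G↔A, transition), site 2 (G↔C, transversion), site 5 (G↔T, transversion), site 10 (T↔C, transition), site 13 (T↔C, transition), site 15 (G↔A, transition), site 19 (G↔A, transition), site 24 (C↔G, transversion), site 25 (C↔T, transition), site 26 (C↔T, transition), site 33 (A↔C, transversion).
Of the 11 differences, 7 transitions and 4 transversions over 34 sites: P = 7/34 = 0.205882, Q = 4/34 = 0.117647.
d = −0.5·ln(0.470589) − 0.25·ln(0.764706) = −0.5·(-0.753770) − 0.25·(-0.268264) = 0.4440.

0.4440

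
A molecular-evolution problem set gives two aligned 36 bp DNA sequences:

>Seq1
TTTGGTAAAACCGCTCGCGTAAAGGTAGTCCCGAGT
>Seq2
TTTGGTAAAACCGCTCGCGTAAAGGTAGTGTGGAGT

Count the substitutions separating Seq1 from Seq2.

3

Mismatches occur at site 30 (C/G), site 31 (C/T), site 32 (C/G).
That gives 3 mismatches out of 36 aligned sites, so the Hamming distance is 3.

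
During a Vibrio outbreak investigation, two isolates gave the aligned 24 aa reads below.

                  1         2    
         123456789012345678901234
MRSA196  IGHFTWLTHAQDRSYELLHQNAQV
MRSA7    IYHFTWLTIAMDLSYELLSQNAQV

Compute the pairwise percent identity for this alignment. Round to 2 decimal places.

Mismatches occur at site 2 (G→Y), site 9 (H→I), site 11 (Q→M), site 13 (R→L), site 19 (H→S).
19 of the 24 sites match, so the percent identity is 19/24 × 100 = 79.17%.

79.17%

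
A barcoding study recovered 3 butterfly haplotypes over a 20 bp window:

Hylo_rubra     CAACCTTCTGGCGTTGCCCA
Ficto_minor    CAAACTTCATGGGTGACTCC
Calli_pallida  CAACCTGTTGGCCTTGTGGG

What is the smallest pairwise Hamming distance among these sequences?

7

Pairwise Hamming distances:
  Hylo_rubra vs Ficto_minor: 8
  Hylo_rubra vs Calli_pallida: 7
  Ficto_minor vs Calli_pallida: 13
The smallest is 7, between Hylo_rubra and Calli_pallida.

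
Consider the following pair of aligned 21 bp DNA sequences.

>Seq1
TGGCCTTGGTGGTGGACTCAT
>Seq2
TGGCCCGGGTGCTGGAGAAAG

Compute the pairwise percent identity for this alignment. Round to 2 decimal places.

Mismatches occur at site 6 (T→C), site 7 (T→G), site 12 (G→C), site 17 (C→G), site 18 (T→A), site 19 (C→A), site 21 (T→G).
14 of the 21 sites match, so the percent identity is 14/21 × 100 = 66.67%.

66.67%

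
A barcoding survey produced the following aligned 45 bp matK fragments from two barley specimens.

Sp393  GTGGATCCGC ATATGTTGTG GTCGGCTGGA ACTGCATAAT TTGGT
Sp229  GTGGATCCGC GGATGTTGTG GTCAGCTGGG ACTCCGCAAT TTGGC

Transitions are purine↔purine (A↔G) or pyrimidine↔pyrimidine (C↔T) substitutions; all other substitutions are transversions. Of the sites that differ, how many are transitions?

Differing sites — 11:A/G (Ti); 12:T/G (Tv); 24:G/A (Ti); 30:A/G (Ti); 34:G/C (Tv); 36:A/G (Ti); 37:T/C (Ti); 45:T/C (Ti).
Of the 8 differences, 6 transitions and 2 transversions, so the answer is 6.

6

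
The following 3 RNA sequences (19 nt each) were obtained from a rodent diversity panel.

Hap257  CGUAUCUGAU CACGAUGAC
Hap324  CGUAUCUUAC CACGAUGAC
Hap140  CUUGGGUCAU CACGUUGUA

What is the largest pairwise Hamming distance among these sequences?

Pairwise Hamming distances:
  Hap257 vs Hap324: 2
  Hap257 vs Hap140: 8
  Hap324 vs Hap140: 9
The largest is 9, between Hap324 and Hap140.

9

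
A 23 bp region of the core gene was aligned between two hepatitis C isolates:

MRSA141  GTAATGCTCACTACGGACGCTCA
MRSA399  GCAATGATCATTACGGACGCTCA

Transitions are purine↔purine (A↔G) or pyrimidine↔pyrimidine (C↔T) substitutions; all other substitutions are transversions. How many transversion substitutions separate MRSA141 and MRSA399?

1

The sequences differ at positions 2 (T/C, transition), 7 (C/A, transversion), 11 (C/T, transition).
Of the 3 differences, 2 transitions and 1 transversion, so the answer is 1.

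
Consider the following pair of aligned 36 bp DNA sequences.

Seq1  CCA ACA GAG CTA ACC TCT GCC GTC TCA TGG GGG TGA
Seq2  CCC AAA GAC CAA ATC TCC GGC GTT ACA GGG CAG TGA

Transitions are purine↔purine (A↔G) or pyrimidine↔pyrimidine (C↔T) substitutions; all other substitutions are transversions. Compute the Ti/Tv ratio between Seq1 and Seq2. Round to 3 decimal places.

0.500

Differing sites — 3:A/C (Tv); 5:C/A (Tv); 9:G/C (Tv); 11:T/A (Tv); 14:C/T (Ti); 18:T/C (Ti); 20:C/G (Tv); 24:C/T (Ti); 25:T/A (Tv); 28:T/G (Tv); 31:G/C (Tv); 32:G/A (Ti).
Of the 12 differences, 4 transitions and 8 transversions, so Ti/Tv = 4/8 = 0.500.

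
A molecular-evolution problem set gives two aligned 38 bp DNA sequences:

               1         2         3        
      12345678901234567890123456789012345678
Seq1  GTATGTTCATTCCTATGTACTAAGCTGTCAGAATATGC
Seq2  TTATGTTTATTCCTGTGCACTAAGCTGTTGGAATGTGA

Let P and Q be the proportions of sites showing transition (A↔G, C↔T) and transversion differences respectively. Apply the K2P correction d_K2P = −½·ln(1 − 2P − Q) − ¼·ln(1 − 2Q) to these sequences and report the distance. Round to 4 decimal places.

Mismatches occur at site 1 (G→T, transversion), site 8 (C→T, transition), site 15 (A→G, transition), site 18 (T→C, transition), site 29 (C→T, transition), site 30 (A→G, transition), site 35 (A→G, transition), site 38 (C→A, transversion).
Of the 8 differences, 6 transitions and 2 transversions over 38 sites: P = 6/38 = 0.157895, Q = 2/38 = 0.052632.
d = −0.5·ln(0.631578) − 0.25·ln(0.894736) = −0.5·(-0.459534) − 0.25·(-0.111227) = 0.2576.

0.2576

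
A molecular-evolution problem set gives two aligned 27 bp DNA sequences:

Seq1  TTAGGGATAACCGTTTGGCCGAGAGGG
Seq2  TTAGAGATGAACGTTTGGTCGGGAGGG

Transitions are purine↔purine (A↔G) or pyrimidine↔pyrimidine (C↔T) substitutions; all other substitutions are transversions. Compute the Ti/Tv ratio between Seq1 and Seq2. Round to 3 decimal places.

4.000

Mismatches occur at site 5 (G/A, transition), site 9 (A/G, transition), site 11 (C/A, transversion), site 19 (C/T, transition), site 22 (A/G, transition).
Of the 5 differences, 4 transitions and 1 transversion, so Ti/Tv = 4/1 = 4.000.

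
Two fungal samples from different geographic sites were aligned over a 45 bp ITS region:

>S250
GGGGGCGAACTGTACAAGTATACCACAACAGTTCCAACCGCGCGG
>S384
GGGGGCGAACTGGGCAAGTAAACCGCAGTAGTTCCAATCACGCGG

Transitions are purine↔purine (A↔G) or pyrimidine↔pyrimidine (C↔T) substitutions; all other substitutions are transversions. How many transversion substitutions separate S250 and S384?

Mismatches occur at site 13 (T→G, transversion), site 14 (A→G, transition), site 21 (T→A, transversion), site 25 (A→G, transition), site 28 (A→G, transition), site 29 (C→T, transition), site 38 (C→T, transition), site 40 (G→A, transition).
Of the 8 differences, 6 transitions and 2 transversions, so the answer is 2.

2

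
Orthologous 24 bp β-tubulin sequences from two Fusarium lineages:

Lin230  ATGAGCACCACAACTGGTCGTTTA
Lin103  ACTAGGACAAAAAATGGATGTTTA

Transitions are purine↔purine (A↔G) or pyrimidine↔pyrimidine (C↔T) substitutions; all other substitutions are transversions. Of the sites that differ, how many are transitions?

2

Differing sites — 2:T/C (Ti); 3:G/T (Tv); 6:C/G (Tv); 9:C/A (Tv); 11:C/A (Tv); 14:C/A (Tv); 18:T/A (Tv); 19:C/T (Ti).
Of the 8 differences, 2 transitions and 6 transversions, so the answer is 2.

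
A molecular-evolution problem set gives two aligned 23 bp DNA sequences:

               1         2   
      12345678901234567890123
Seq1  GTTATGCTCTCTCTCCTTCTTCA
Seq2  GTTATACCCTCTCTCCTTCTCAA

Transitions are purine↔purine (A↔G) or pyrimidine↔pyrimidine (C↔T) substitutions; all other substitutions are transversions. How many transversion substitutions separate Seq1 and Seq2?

The sequences differ at positions 6 (G/A, transition), 8 (T/C, transition), 21 (T/C, transition), 22 (C/A, transversion).
Of the 4 differences, 3 transitions and 1 transversion, so the answer is 1.

1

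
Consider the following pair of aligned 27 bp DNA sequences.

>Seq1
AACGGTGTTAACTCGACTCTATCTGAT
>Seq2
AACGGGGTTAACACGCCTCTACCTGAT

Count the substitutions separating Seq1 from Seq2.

4

Differing sites — 6:T/G; 13:T/A; 16:A/C; 22:T/C.
That gives 4 mismatches out of 27 aligned sites, so the Hamming distance is 4.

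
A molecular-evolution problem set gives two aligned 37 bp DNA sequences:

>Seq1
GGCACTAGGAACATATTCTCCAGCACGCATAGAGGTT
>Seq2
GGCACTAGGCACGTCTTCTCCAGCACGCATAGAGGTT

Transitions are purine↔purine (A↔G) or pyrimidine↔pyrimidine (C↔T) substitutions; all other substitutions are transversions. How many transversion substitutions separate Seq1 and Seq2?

Mismatches occur at site 10 (A→C, transversion), site 13 (A→G, transition), site 15 (A→C, transversion).
Of the 3 differences, 1 transition and 2 transversions, so the answer is 2.

2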